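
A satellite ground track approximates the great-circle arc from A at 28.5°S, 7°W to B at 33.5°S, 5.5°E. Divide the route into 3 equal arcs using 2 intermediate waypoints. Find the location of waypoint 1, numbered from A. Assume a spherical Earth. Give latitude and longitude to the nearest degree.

≈ 30°S, 3°W

Convert each endpoint to a unit vector on the sphere (x = cos φ cos λ, y = cos φ sin λ, z = sin φ).
The central angle between the endpoints is δ = arccos(p₁·p₂) ≈ 0.206 rad (11.8°).
Interpolate at f = 1/3 with slerp weights a = sin((1−f)δ)/sin δ ≈ 0.669, b = sin(fδ)/sin δ ≈ 0.335.
p = a·p₁ + b·p₂ ≈ (0.862, -0.045, -0.505); φ = arcsin(p_z) ≈ -30.30°, λ = atan2(p_y, p_x) ≈ -2.98°.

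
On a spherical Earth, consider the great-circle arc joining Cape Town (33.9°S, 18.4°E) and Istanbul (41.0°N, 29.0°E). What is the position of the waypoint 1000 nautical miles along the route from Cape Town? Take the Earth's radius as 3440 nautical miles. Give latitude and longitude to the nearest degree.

≈ 17°S, 21°E

Convert each endpoint to a unit vector on the sphere (x = cos φ cos λ, y = cos φ sin λ, z = sin φ).
The central angle between the endpoints is δ = arccos(p₁·p₂) ≈ 1.318 rad (75.5°). The total great-circle distance is δ·R ≈ 1.318 × 3440 ≈ 4535 nmi, so the target fraction is f = 1000/4535 ≈ 0.221.
Interpolate at f ≈ 0.221 with slerp weights a = sin((1−f)δ)/sin δ ≈ 0.884, b = sin(fδ)/sin δ ≈ 0.296.
p = a·p₁ + b·p₂ ≈ (0.892, 0.340, -0.299); φ = arcsin(p_z) ≈ -17.39°, λ = atan2(p_y, p_x) ≈ 20.87°.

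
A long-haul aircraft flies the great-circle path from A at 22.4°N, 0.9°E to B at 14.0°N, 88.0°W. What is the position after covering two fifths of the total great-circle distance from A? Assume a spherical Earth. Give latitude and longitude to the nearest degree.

Convert each endpoint to a unit vector on the sphere (x = cos φ cos λ, y = cos φ sin λ, z = sin φ).
The central angle between the endpoints is δ = arccos(p₁·p₂) ≈ 1.461 rad (83.7°).
Interpolate at f = 2/5 with slerp weights a = sin((1−f)δ)/sin δ ≈ 0.773, b = sin(fδ)/sin δ ≈ 0.555.
p = a·p₁ + b·p₂ ≈ (0.734, -0.527, 0.429); φ = arcsin(p_z) ≈ 25.40°, λ = atan2(p_y, p_x) ≈ -35.69°.

≈ 25°N, 36°W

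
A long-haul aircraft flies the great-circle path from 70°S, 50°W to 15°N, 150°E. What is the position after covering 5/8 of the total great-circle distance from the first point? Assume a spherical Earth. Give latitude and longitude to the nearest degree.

≈ 31°S, 157°E

Convert each endpoint to a unit vector on the sphere (x = cos φ cos λ, y = cos φ sin λ, z = sin φ).
The central angle between the endpoints is δ = arccos(p₁·p₂) ≈ 2.158 rad (123.6°).
Interpolate at f = 5/8 with slerp weights a = sin((1−f)δ)/sin δ ≈ 0.869, b = sin(fδ)/sin δ ≈ 1.171.
p = a·p₁ + b·p₂ ≈ (-0.789, 0.338, -0.513); φ = arcsin(p_z) ≈ -30.89°, λ = atan2(p_y, p_x) ≈ 156.80°.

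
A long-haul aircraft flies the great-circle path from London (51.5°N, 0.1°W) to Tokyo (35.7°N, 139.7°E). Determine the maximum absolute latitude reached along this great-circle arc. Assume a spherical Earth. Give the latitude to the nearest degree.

≈ 71°N

The great circle lies in the plane with unit normal n̂ = (p₁ × p₂)/|p₁ × p₂|.
Here n̂_z ≈ +0.327; the vertex latitude is φ_max = arccos|n̂_z| ≈ 70.9°.
Check via Clairaut: cos φ_max = |cos φ₁| · sin C = cos(51.5°)·sin(31.7°) ≈ 0.327, again giving ≈ 70.9°.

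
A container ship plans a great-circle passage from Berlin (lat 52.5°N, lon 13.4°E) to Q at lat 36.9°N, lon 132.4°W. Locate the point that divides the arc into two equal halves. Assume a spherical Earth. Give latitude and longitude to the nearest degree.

≈ lat 72°N, lon 83°W

Convert each endpoint to a unit vector on the sphere (x = cos φ cos λ, y = cos φ sin λ, z = sin φ).
The central angle between the endpoints is δ = arccos(p₁·p₂) ≈ 1.497 rad (85.8°).
Interpolate at f = 1/2 with slerp weights a = sin((1−f)δ)/sin δ ≈ 0.682, b = sin(fδ)/sin δ ≈ 0.682.
p = a·p₁ + b·p₂ ≈ (0.036, -0.307, 0.951); φ = arcsin(p_z) ≈ 72.01°, λ = atan2(p_y, p_x) ≈ -83.28°.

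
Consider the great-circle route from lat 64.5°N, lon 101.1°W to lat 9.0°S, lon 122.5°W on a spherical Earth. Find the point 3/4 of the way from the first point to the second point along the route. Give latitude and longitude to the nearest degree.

The haversine formula gives a central angle δ ≈ 1.313 rad (75.2°) between the endpoints.
Interpolate at f = 3/4 with slerp weights a = sin((1−f)δ)/sin δ ≈ 0.333, b = sin(fδ)/sin δ ≈ 0.862.
p = a·p₁ + b·p₂ ≈ (-0.485, -0.859, 0.166); φ = arcsin(p_z) ≈ 9.57°, λ = atan2(p_y, p_x) ≈ -119.46°.

≈ lat 10°N, lon 119°W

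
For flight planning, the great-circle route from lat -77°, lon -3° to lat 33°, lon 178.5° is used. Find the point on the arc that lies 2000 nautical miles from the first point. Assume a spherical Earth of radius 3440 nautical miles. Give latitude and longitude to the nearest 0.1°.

≈ lat -69.7°, lon 179.9°

Convert each endpoint to a unit vector on the sphere (x = cos φ cos λ, y = cos φ sin λ, z = sin φ).
The central angle between the endpoints is δ = arccos(p₁·p₂) ≈ 2.374 rad (136.0°). The total great-circle distance is δ·R ≈ 2.374 × 3440 ≈ 8165 nmi, so the target fraction is f = 2000/8165 ≈ 0.245.
Interpolate at f ≈ 0.245 with slerp weights a = sin((1−f)δ)/sin δ ≈ 1.404, b = sin(fδ)/sin δ ≈ 0.791.
p = a·p₁ + b·p₂ ≈ (-0.347, 0.001, -0.938); φ = arcsin(p_z) ≈ -69.68°, λ = atan2(p_y, p_x) ≈ 179.86°.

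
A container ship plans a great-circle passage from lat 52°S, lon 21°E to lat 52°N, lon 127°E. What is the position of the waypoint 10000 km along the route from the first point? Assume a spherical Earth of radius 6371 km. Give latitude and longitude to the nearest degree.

The haversine formula gives a central angle δ ≈ 2.382 rad (136.5°) between the endpoints. The total great-circle distance is δ·R ≈ 2.382 × 6371 ≈ 15179 km, so the target fraction is f = 10000/15179 ≈ 0.659.
Interpolate at f ≈ 0.659 with slerp weights a = sin((1−f)δ)/sin δ ≈ 1.055, b = sin(fδ)/sin δ ≈ 1.453.
p = a·p₁ + b·p₂ ≈ (0.068, 0.947, 0.313); φ = arcsin(p_z) ≈ 18.26°, λ = atan2(p_y, p_x) ≈ 85.88°.

≈ lat 18°N, lon 86°E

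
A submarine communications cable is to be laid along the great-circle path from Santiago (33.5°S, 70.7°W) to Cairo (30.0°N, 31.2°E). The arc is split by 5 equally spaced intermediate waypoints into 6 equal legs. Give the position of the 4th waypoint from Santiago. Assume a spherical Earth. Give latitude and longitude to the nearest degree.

Write both endpoints as unit vectors p₁, p₂ with components (cos φ cos λ, cos φ sin λ, sin φ).
The central angle between the endpoints is δ = arccos(p₁·p₂) ≈ 2.010 rad (115.1°).
Interpolate at f = 4/6 with slerp weights a = sin((1−f)δ)/sin δ ≈ 0.686, b = sin(fδ)/sin δ ≈ 1.075.
p = a·p₁ + b·p₂ ≈ (0.986, -0.057, 0.159); φ = arcsin(p_z) ≈ 9.15°, λ = atan2(p_y, p_x) ≈ -3.33°.

≈ 9°N, 3°W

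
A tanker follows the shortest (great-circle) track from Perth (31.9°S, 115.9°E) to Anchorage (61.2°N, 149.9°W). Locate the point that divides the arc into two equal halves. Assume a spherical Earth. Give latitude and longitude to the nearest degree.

≈ (20°N, 146°E)

The haversine formula gives a central angle δ ≈ 2.086 rad (119.5°) between the endpoints.
Interpolate at f = 1/2 with slerp weights a = sin((1−f)δ)/sin δ ≈ 0.993, b = sin(fδ)/sin δ ≈ 0.993.
p = a·p₁ + b·p₂ ≈ (-0.782, 0.518, 0.345); φ = arcsin(p_z) ≈ 20.21°, λ = atan2(p_y, p_x) ≈ 146.46°.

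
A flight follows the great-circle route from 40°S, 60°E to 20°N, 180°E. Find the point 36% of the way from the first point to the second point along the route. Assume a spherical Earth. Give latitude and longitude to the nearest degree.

≈ 29°S, 114°E

Write both endpoints as unit vectors p₁, p₂ with components (cos φ cos λ, cos φ sin λ, sin φ).
The central angle between the endpoints is δ = arccos(p₁·p₂) ≈ 2.189 rad (125.4°).
Interpolate at f = 0.36 with slerp weights a = sin((1−f)δ)/sin δ ≈ 1.210, b = sin(fδ)/sin δ ≈ 0.870.
p = a·p₁ + b·p₂ ≈ (-0.354, 0.803, -0.480); φ = arcsin(p_z) ≈ -28.68°, λ = atan2(p_y, p_x) ≈ 113.83°.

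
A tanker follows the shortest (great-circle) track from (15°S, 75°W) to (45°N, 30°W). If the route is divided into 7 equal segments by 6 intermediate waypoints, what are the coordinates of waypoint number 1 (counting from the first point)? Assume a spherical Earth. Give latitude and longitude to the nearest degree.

Convert each endpoint to a unit vector on the sphere (x = cos φ cos λ, y = cos φ sin λ, z = sin φ).
The central angle between the endpoints is δ = arccos(p₁·p₂) ≈ 1.266 rad (72.5°).
Interpolate at f = 1/7 with slerp weights a = sin((1−f)δ)/sin δ ≈ 0.927, b = sin(fδ)/sin δ ≈ 0.189.
p = a·p₁ + b·p₂ ≈ (0.347, -0.932, -0.107); φ = arcsin(p_z) ≈ -6.12°, λ = atan2(p_y, p_x) ≈ -69.56°.

≈ (6°S, 70°W)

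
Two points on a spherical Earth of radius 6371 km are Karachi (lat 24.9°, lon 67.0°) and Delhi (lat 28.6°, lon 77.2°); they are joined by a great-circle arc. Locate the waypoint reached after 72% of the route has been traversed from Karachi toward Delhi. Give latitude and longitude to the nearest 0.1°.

Convert each endpoint to a unit vector on the sphere (x = cos φ cos λ, y = cos φ sin λ, z = sin φ).
The central angle between the endpoints is δ = arccos(p₁·p₂) ≈ 0.172 rad (9.8°).
Interpolate at f = 0.72 with slerp weights a = sin((1−f)δ)/sin δ ≈ 0.281, b = sin(fδ)/sin δ ≈ 0.722.
p = a·p₁ + b·p₂ ≈ (0.240, 0.853, 0.464); φ = arcsin(p_z) ≈ 27.64°, λ = atan2(p_y, p_x) ≈ 74.28°.

≈ lat 27.6°, lon 74.3°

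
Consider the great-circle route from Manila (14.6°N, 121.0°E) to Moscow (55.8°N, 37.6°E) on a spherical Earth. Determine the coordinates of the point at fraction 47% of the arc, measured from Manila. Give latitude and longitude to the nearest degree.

From cos δ = sin φ₁ sin φ₂ + cos φ₁ cos φ₂ cos Δλ, the central angle is δ ≈ 1.296 rad (74.3°).
Interpolate at f = 0.47 with slerp weights a = sin((1−f)δ)/sin δ ≈ 0.659, b = sin(fδ)/sin δ ≈ 0.595.
p = a·p₁ + b·p₂ ≈ (-0.064, 0.750, 0.658); φ = arcsin(p_z) ≈ 41.13°, λ = atan2(p_y, p_x) ≈ 94.85°.

≈ 41°N, 95°E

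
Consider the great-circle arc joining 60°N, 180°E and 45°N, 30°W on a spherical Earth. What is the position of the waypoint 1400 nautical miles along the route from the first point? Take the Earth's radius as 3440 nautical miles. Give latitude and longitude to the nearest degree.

≈ 78°N, 134°W

The haversine formula gives a central angle δ ≈ 1.260 rad (72.2°) between the endpoints. The total great-circle distance is δ·R ≈ 1.260 × 3440 ≈ 4333 nmi, so the target fraction is f = 1400/4333 ≈ 0.323.
Interpolate at f ≈ 0.323 with slerp weights a = sin((1−f)δ)/sin δ ≈ 0.791, b = sin(fδ)/sin δ ≈ 0.416.
p = a·p₁ + b·p₂ ≈ (-0.141, -0.147, 0.979); φ = arcsin(p_z) ≈ 78.25°, λ = atan2(p_y, p_x) ≈ -133.78°.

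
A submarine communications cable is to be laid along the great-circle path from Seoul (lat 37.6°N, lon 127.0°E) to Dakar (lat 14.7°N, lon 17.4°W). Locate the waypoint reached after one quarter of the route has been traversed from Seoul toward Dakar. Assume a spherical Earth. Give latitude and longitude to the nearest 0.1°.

Convert each endpoint to a unit vector on the sphere (x = cos φ cos λ, y = cos φ sin λ, z = sin φ).
The central angle between the endpoints is δ = arccos(p₁·p₂) ≈ 2.058 rad (117.9°).
Interpolate at f = 1/4 with slerp weights a = sin((1−f)δ)/sin δ ≈ 1.131, b = sin(fδ)/sin δ ≈ 0.557.
p = a·p₁ + b·p₂ ≈ (-0.025, 0.555, 0.832); φ = arcsin(p_z) ≈ 56.27°, λ = atan2(p_y, p_x) ≈ 92.62°.

≈ lat 56.3°N, lon 92.6°E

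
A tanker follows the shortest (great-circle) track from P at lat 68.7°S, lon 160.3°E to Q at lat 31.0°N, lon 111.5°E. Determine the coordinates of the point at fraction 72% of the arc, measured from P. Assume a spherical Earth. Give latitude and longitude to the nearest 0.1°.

Convert each endpoint to a unit vector on the sphere (x = cos φ cos λ, y = cos φ sin λ, z = sin φ).
The central angle between the endpoints is δ = arccos(p₁·p₂) ≈ 1.849 rad (105.9°).
Interpolate at f = 0.72 with slerp weights a = sin((1−f)δ)/sin δ ≈ 0.515, b = sin(fδ)/sin δ ≈ 1.010.
p = a·p₁ + b·p₂ ≈ (-0.493, 0.869, 0.041); φ = arcsin(p_z) ≈ 2.34°, λ = atan2(p_y, p_x) ≈ 119.59°.

≈ lat 2.3°N, lon 119.6°E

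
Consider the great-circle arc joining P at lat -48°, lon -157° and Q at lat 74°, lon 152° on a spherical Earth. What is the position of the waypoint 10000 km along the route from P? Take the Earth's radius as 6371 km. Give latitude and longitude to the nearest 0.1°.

From cos δ = sin φ₁ sin φ₂ + cos φ₁ cos φ₂ cos Δλ, the central angle is δ ≈ 2.212 rad (126.7°). The total great-circle distance is δ·R ≈ 2.212 × 6371 ≈ 14094 km, so the target fraction is f = 10000/14094 ≈ 0.710.
Interpolate at f ≈ 0.710 with slerp weights a = sin((1−f)δ)/sin δ ≈ 0.748, b = sin(fδ)/sin δ ≈ 1.248.
p = a·p₁ + b·p₂ ≈ (-0.764, -0.034, 0.644); φ = arcsin(p_z) ≈ 40.08°, λ = atan2(p_y, p_x) ≈ -177.45°.

≈ lat 40.1°, lon -177.5°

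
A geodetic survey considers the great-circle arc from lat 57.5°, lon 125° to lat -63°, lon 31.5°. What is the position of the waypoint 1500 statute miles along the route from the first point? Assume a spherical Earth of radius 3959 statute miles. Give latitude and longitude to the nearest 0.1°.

≈ lat 40.0°, lon 105.1°

From cos δ = sin φ₁ sin φ₂ + cos φ₁ cos φ₂ cos Δλ, the central angle is δ ≈ 2.444 rad (140.0°). The total great-circle distance is δ·R ≈ 2.444 × 3959 ≈ 9676 mi, so the target fraction is f = 1500/9676 ≈ 0.155.
Interpolate at f ≈ 0.155 with slerp weights a = sin((1−f)δ)/sin δ ≈ 1.370, b = sin(fδ)/sin δ ≈ 0.576.
p = a·p₁ + b·p₂ ≈ (-0.199, 0.740, 0.643); φ = arcsin(p_z) ≈ 39.99°, λ = atan2(p_y, p_x) ≈ 105.09°.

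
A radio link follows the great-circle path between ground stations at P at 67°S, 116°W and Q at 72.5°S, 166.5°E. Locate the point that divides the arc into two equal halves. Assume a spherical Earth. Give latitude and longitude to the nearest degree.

≈ 74°S, 149°W

Write both endpoints as unit vectors p₁, p₂ with components (cos φ cos λ, cos φ sin λ, sin φ).
The central angle between the endpoints is δ = arccos(p₁·p₂) ≈ 0.443 rad (25.4°).
Interpolate at f = 1/2 with slerp weights a = sin((1−f)δ)/sin δ ≈ 0.513, b = sin(fδ)/sin δ ≈ 0.513.
p = a·p₁ + b·p₂ ≈ (-0.238, -0.144, -0.961); φ = arcsin(p_z) ≈ -73.87°, λ = atan2(p_y, p_x) ≈ -148.78°.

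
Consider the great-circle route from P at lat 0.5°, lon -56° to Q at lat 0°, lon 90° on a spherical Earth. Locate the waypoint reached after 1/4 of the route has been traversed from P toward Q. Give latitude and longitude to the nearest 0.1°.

Convert each endpoint to a unit vector on the sphere (x = cos φ cos λ, y = cos φ sin λ, z = sin φ).
The central angle between the endpoints is δ = arccos(p₁·p₂) ≈ 2.548 rad (146.0°).
Interpolate at f = 1/4 with slerp weights a = sin((1−f)δ)/sin δ ≈ 1.686, b = sin(fδ)/sin δ ≈ 1.064.
p = a·p₁ + b·p₂ ≈ (0.943, -0.334, 0.015); φ = arcsin(p_z) ≈ 0.84°, λ = atan2(p_y, p_x) ≈ -19.50°.

≈ lat 0.8°, lon -19.5°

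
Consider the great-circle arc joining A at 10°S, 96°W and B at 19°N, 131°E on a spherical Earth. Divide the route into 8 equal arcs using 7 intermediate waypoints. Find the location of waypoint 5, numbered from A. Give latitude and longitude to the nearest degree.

≈ 15°N, 176°W

Write both endpoints as unit vectors p₁, p₂ with components (cos φ cos λ, cos φ sin λ, sin φ).
The central angle between the endpoints is δ = arccos(p₁·p₂) ≈ 2.334 rad (133.8°).
Interpolate at f = 5/8 with slerp weights a = sin((1−f)δ)/sin δ ≈ 1.063, b = sin(fδ)/sin δ ≈ 1.376.
p = a·p₁ + b·p₂ ≈ (-0.963, -0.059, 0.263); φ = arcsin(p_z) ≈ 15.27°, λ = atan2(p_y, p_x) ≈ -176.47°.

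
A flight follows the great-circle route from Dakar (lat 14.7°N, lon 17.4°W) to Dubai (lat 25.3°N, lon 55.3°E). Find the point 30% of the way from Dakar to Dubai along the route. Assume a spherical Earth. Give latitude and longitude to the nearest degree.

Convert each endpoint to a unit vector on the sphere (x = cos φ cos λ, y = cos φ sin λ, z = sin φ).
The central angle between the endpoints is δ = arccos(p₁·p₂) ≈ 1.193 rad (68.4°).
Interpolate at f = 0.30 with slerp weights a = sin((1−f)δ)/sin δ ≈ 0.798, b = sin(fδ)/sin δ ≈ 0.377.
p = a·p₁ + b·p₂ ≈ (0.930, 0.049, 0.364); φ = arcsin(p_z) ≈ 21.32°, λ = atan2(p_y, p_x) ≈ 3.04°.

≈ lat 21°N, lon 3°E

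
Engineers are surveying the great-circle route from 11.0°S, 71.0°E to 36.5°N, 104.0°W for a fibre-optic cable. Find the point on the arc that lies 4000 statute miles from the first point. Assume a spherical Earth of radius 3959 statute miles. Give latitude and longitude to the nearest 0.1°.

Convert each endpoint to a unit vector on the sphere (x = cos φ cos λ, y = cos φ sin λ, z = sin φ).
The central angle between the endpoints is δ = arccos(p₁·p₂) ≈ 2.690 rad (154.1°). The total great-circle distance is δ·R ≈ 2.690 × 3959 ≈ 10648 mi, so the target fraction is f = 4000/10648 ≈ 0.376.
Interpolate at f ≈ 0.376 with slerp weights a = sin((1−f)δ)/sin δ ≈ 2.276, b = sin(fδ)/sin δ ≈ 1.939.
p = a·p₁ + b·p₂ ≈ (0.350, 0.600, 0.719); φ = arcsin(p_z) ≈ 45.99°, λ = atan2(p_y, p_x) ≈ 59.72°.

≈ 46.0°N, 59.7°E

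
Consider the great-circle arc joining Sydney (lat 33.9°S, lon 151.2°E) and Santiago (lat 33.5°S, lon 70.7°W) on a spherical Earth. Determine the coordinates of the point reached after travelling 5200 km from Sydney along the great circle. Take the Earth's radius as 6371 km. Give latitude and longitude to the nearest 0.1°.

Write both endpoints as unit vectors p₁, p₂ with components (cos φ cos λ, cos φ sin λ, sin φ).
The central angle between the endpoints is δ = arccos(p₁·p₂) ≈ 1.780 rad (102.0°). The total great-circle distance is δ·R ≈ 1.780 × 6371 ≈ 11338 km, so the target fraction is f = 5200/11338 ≈ 0.459.
Interpolate at f ≈ 0.459 with slerp weights a = sin((1−f)δ)/sin δ ≈ 0.839, b = sin(fδ)/sin δ ≈ 0.745.
p = a·p₁ + b·p₂ ≈ (-0.405, -0.250, -0.879); φ = arcsin(p_z) ≈ -61.55°, λ = atan2(p_y, p_x) ≈ -148.28°.

≈ lat 61.5°S, lon 148.3°W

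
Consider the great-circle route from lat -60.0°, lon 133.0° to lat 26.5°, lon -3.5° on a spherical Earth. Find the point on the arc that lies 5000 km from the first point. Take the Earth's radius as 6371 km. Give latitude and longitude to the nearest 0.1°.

≈ lat -51.5°, lon 48.4°

Convert each endpoint to a unit vector on the sphere (x = cos φ cos λ, y = cos φ sin λ, z = sin φ).
The central angle between the endpoints is δ = arccos(p₁·p₂) ≈ 2.362 rad (135.3°). The total great-circle distance is δ·R ≈ 2.362 × 6371 ≈ 15046 km, so the target fraction is f = 5000/15046 ≈ 0.332.
Interpolate at f ≈ 0.332 with slerp weights a = sin((1−f)δ)/sin δ ≈ 1.422, b = sin(fδ)/sin δ ≈ 1.005.
p = a·p₁ + b·p₂ ≈ (0.413, 0.465, -0.783); φ = arcsin(p_z) ≈ -51.55°, λ = atan2(p_y, p_x) ≈ 48.41°.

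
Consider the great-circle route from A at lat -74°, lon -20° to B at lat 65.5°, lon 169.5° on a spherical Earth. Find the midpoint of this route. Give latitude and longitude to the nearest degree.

Convert each endpoint to a unit vector on the sphere (x = cos φ cos λ, y = cos φ sin λ, z = sin φ).
The central angle between the endpoints is δ = arccos(p₁·p₂) ≈ 2.983 rad (170.9°).
Interpolate at f = 1/2 with slerp weights a = sin((1−f)δ)/sin δ ≈ 6.312, b = sin(fδ)/sin δ ≈ 6.312.
p = a·p₁ + b·p₂ ≈ (-0.939, -0.118, -0.324); φ = arcsin(p_z) ≈ -18.89°, λ = atan2(p_y, p_x) ≈ -172.83°.

≈ lat -19°, lon -173°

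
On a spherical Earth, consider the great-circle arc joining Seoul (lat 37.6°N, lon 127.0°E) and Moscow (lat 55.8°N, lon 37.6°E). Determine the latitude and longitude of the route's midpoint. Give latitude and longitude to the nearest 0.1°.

Convert each endpoint to a unit vector on the sphere (x = cos φ cos λ, y = cos φ sin λ, z = sin φ).
The central angle between the endpoints is δ = arccos(p₁·p₂) ≈ 1.036 rad (59.4°).
Interpolate at f = 1/2 with slerp weights a = sin((1−f)δ)/sin δ ≈ 0.576, b = sin(fδ)/sin δ ≈ 0.576.
p = a·p₁ + b·p₂ ≈ (-0.018, 0.562, 0.827); φ = arcsin(p_z) ≈ 55.81°, λ = atan2(p_y, p_x) ≈ 91.85°.

≈ lat 55.8°N, lon 91.8°E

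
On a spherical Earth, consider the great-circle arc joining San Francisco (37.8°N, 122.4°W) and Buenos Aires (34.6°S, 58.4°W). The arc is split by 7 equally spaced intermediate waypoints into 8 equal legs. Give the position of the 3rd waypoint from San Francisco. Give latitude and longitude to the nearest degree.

≈ (11°N, 97°W)

Convert each endpoint to a unit vector on the sphere (x = cos φ cos λ, y = cos φ sin λ, z = sin φ).
The central angle between the endpoints is δ = arccos(p₁·p₂) ≈ 1.634 rad (93.6°).
Interpolate at f = 3/8 with slerp weights a = sin((1−f)δ)/sin δ ≈ 0.854, b = sin(fδ)/sin δ ≈ 0.576.
p = a·p₁ + b·p₂ ≈ (-0.113, -0.974, 0.196); φ = arcsin(p_z) ≈ 11.33°, λ = atan2(p_y, p_x) ≈ -96.63°.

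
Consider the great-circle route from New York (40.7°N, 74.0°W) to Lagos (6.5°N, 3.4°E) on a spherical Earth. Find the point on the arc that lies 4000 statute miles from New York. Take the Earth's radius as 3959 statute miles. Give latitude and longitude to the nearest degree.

≈ 18°N, 11°W

Write both endpoints as unit vectors p₁, p₂ with components (cos φ cos λ, cos φ sin λ, sin φ).
The central angle between the endpoints is δ = arccos(p₁·p₂) ≈ 1.330 rad (76.2°). The total great-circle distance is δ·R ≈ 1.330 × 3959 ≈ 5267 mi, so the target fraction is f = 4000/5267 ≈ 0.759.
Interpolate at f ≈ 0.759 with slerp weights a = sin((1−f)δ)/sin δ ≈ 0.324, b = sin(fδ)/sin δ ≈ 0.872.
p = a·p₁ + b·p₂ ≈ (0.933, -0.185, 0.310); φ = arcsin(p_z) ≈ 18.05°, λ = atan2(p_y, p_x) ≈ -11.20°.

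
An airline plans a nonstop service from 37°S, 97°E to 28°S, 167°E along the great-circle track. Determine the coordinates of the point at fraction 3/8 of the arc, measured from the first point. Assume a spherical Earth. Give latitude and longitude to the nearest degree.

Write both endpoints as unit vectors p₁, p₂ with components (cos φ cos λ, cos φ sin λ, sin φ).
The central angle between the endpoints is δ = arccos(p₁·p₂) ≈ 1.020 rad (58.4°).
Interpolate at f = 3/8 with slerp weights a = sin((1−f)δ)/sin δ ≈ 0.698, b = sin(fδ)/sin δ ≈ 0.438.
p = a·p₁ + b·p₂ ≈ (-0.445, 0.641, -0.626); φ = arcsin(p_z) ≈ -38.75°, λ = atan2(p_y, p_x) ≈ 124.77°.

≈ 39°S, 125°E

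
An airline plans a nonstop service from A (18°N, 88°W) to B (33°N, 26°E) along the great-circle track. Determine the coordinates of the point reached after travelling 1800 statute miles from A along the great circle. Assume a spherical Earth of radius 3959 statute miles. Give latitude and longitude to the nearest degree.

Write both endpoints as unit vectors p₁, p₂ with components (cos φ cos λ, cos φ sin λ, sin φ).
The central angle between the endpoints is δ = arccos(p₁·p₂) ≈ 1.728 rad (99.0°). The total great-circle distance is δ·R ≈ 1.728 × 3959 ≈ 6839 mi, so the target fraction is f = 1800/6839 ≈ 0.263.
Interpolate at f ≈ 0.263 with slerp weights a = sin((1−f)δ)/sin δ ≈ 0.968, b = sin(fδ)/sin δ ≈ 0.445.
p = a·p₁ + b·p₂ ≈ (0.367, -0.756, 0.541); φ = arcsin(p_z) ≈ 32.77°, λ = atan2(p_y, p_x) ≈ -64.10°.

≈ (33°N, 64°W)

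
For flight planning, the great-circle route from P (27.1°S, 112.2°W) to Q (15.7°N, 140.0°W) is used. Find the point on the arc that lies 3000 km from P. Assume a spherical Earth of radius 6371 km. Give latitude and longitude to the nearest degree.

≈ (4°S, 128°W)

Write both endpoints as unit vectors p₁, p₂ with components (cos φ cos λ, cos φ sin λ, sin φ).
The central angle between the endpoints is δ = arccos(p₁·p₂) ≈ 0.883 rad (50.6°). The total great-circle distance is δ·R ≈ 0.883 × 6371 ≈ 5626 km, so the target fraction is f = 3000/5626 ≈ 0.533.
Interpolate at f ≈ 0.533 with slerp weights a = sin((1−f)δ)/sin δ ≈ 0.518, b = sin(fδ)/sin δ ≈ 0.587.
p = a·p₁ + b·p₂ ≈ (-0.607, -0.791, -0.077); φ = arcsin(p_z) ≈ -4.43°, λ = atan2(p_y, p_x) ≈ -127.53°.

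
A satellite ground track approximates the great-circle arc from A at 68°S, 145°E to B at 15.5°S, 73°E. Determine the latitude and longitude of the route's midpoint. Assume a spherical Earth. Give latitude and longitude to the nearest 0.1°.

From cos δ = sin φ₁ sin φ₂ + cos φ₁ cos φ₂ cos Δλ, the central angle is δ ≈ 1.203 rad (68.9°).
Interpolate at f = 1/2 with slerp weights a = sin((1−f)δ)/sin δ ≈ 0.606, b = sin(fδ)/sin δ ≈ 0.606.
p = a·p₁ + b·p₂ ≈ (-0.015, 0.689, -0.724); φ = arcsin(p_z) ≈ -46.42°, λ = atan2(p_y, p_x) ≈ 91.27°.

≈ 46.4°S, 91.3°E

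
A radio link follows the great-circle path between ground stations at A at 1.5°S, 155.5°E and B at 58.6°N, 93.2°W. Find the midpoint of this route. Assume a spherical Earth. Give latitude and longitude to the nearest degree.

Write both endpoints as unit vectors p₁, p₂ with components (cos φ cos λ, cos φ sin λ, sin φ).
The central angle between the endpoints is δ = arccos(p₁·p₂) ≈ 1.784 rad (102.2°).
Interpolate at f = 1/2 with slerp weights a = sin((1−f)δ)/sin δ ≈ 0.796, b = sin(fδ)/sin δ ≈ 0.796.
p = a·p₁ + b·p₂ ≈ (-0.748, -0.084, 0.659); φ = arcsin(p_z) ≈ 41.21°, λ = atan2(p_y, p_x) ≈ -173.58°.

≈ 41°N, 174°W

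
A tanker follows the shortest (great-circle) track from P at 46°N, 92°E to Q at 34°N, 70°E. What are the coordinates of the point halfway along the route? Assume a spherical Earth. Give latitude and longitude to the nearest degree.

From cos δ = sin φ₁ sin φ₂ + cos φ₁ cos φ₂ cos Δλ, the central angle is δ ≈ 0.359 rad (20.6°).
Interpolate at f = 1/2 with slerp weights a = sin((1−f)δ)/sin δ ≈ 0.508, b = sin(fδ)/sin δ ≈ 0.508.
p = a·p₁ + b·p₂ ≈ (0.132, 0.749, 0.650); φ = arcsin(p_z) ≈ 40.52°, λ = atan2(p_y, p_x) ≈ 80.02°.

≈ 41°N, 80°E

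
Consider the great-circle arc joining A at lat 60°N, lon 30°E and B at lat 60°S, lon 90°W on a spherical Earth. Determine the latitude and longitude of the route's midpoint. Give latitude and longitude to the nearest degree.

≈ lat 0°N, lon 30°W

Convert each endpoint to a unit vector on the sphere (x = cos φ cos λ, y = cos φ sin λ, z = sin φ).
The central angle between the endpoints is δ = arccos(p₁·p₂) ≈ 2.636 rad (151.0°).
Interpolate at f = 1/2 with slerp weights a = sin((1−f)δ)/sin δ ≈ 2.000, b = sin(fδ)/sin δ ≈ 2.000.
p = a·p₁ + b·p₂ ≈ (0.866, -0.500, 0.000); φ = arcsin(p_z) ≈ 0.00°, λ = atan2(p_y, p_x) ≈ -30.00°.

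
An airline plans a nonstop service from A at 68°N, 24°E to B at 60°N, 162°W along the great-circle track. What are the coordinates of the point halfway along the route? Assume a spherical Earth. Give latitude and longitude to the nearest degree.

≈ 86°N, 179°W

Convert each endpoint to a unit vector on the sphere (x = cos φ cos λ, y = cos φ sin λ, z = sin φ).
The central angle between the endpoints is δ = arccos(p₁·p₂) ≈ 0.906 rad (51.9°).
Interpolate at f = 1/2 with slerp weights a = sin((1−f)δ)/sin δ ≈ 0.556, b = sin(fδ)/sin δ ≈ 0.556.
p = a·p₁ + b·p₂ ≈ (-0.074, -0.001, 0.997); φ = arcsin(p_z) ≈ 85.75°, λ = atan2(p_y, p_x) ≈ -179.08°.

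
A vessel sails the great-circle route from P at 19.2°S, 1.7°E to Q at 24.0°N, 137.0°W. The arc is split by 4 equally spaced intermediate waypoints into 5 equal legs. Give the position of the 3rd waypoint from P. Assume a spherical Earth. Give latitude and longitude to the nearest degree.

From cos δ = sin φ₁ sin φ₂ + cos φ₁ cos φ₂ cos Δλ, the central angle is δ ≈ 2.469 rad (141.4°).
Interpolate at f = 3/5 with slerp weights a = sin((1−f)δ)/sin δ ≈ 1.339, b = sin(fδ)/sin δ ≈ 1.598.
p = a·p₁ + b·p₂ ≈ (0.196, -0.958, 0.210); φ = arcsin(p_z) ≈ 12.10°, λ = atan2(p_y, p_x) ≈ -78.42°.

≈ 12°N, 78°W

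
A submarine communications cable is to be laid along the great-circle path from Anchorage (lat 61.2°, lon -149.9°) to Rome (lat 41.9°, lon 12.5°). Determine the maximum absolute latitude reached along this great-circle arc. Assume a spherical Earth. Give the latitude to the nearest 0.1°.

The great circle lies in the plane with unit normal n̂ = (p₁ × p₂)/|p₁ × p₂|.
Here n̂_z ≈ +0.112; the vertex latitude is φ_max = arccos|n̂_z| ≈ 83.6°.

≈ 83.6°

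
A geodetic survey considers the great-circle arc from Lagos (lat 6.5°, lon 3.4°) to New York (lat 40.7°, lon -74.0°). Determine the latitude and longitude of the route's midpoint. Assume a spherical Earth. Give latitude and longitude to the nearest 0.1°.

≈ lat 29.1°, lon -29.2°

The haversine formula gives a central angle δ ≈ 1.330 rad (76.2°) between the endpoints.
Interpolate at f = 1/2 with slerp weights a = sin((1−f)δ)/sin δ ≈ 0.635, b = sin(fδ)/sin δ ≈ 0.635.
p = a·p₁ + b·p₂ ≈ (0.763, -0.426, 0.486); φ = arcsin(p_z) ≈ 29.10°, λ = atan2(p_y, p_x) ≈ -29.15°.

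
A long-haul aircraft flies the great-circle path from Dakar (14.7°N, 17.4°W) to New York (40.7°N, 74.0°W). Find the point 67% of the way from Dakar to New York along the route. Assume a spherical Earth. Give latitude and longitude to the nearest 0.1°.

From cos δ = sin φ₁ sin φ₂ + cos φ₁ cos φ₂ cos Δλ, the central angle is δ ≈ 0.965 rad (55.3°).
Interpolate at f = 0.67 with slerp weights a = sin((1−f)δ)/sin δ ≈ 0.381, b = sin(fδ)/sin δ ≈ 0.733.
p = a·p₁ + b·p₂ ≈ (0.505, -0.644, 0.575); φ = arcsin(p_z) ≈ 35.07°, λ = atan2(p_y, p_x) ≈ -51.92°.

≈ 35.1°N, 51.9°W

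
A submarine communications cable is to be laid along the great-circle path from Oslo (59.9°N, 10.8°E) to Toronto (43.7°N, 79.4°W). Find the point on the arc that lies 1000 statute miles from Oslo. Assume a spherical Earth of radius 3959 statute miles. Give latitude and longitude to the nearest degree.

≈ 63°N, 19°W

Convert each endpoint to a unit vector on the sphere (x = cos φ cos λ, y = cos φ sin λ, z = sin φ).
The central angle between the endpoints is δ = arccos(p₁·p₂) ≈ 0.932 rad (53.4°). The total great-circle distance is δ·R ≈ 0.932 × 3959 ≈ 3689 mi, so the target fraction is f = 1000/3689 ≈ 0.271.
Interpolate at f ≈ 0.271 with slerp weights a = sin((1−f)δ)/sin δ ≈ 0.783, b = sin(fδ)/sin δ ≈ 0.311.
p = a·p₁ + b·p₂ ≈ (0.427, -0.148, 0.892); φ = arcsin(p_z) ≈ 63.14°, λ = atan2(p_y, p_x) ≈ -19.09°.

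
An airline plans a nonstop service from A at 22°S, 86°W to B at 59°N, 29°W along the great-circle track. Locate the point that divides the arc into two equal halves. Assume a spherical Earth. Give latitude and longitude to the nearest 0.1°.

Convert each endpoint to a unit vector on the sphere (x = cos φ cos λ, y = cos φ sin λ, z = sin φ).
The central angle between the endpoints is δ = arccos(p₁·p₂) ≈ 1.632 rad (93.5°).
Interpolate at f = 1/2 with slerp weights a = sin((1−f)δ)/sin δ ≈ 0.730, b = sin(fδ)/sin δ ≈ 0.730.
p = a·p₁ + b·p₂ ≈ (0.376, -0.857, 0.352); φ = arcsin(p_z) ≈ 20.62°, λ = atan2(p_y, p_x) ≈ -66.32°.

≈ 20.6°N, 66.3°W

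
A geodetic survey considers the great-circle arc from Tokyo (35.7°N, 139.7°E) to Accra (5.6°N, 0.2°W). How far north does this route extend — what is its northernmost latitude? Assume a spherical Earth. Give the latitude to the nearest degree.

≈ 51°N

The great circle lies in the plane with unit normal n̂ = (p₁ × p₂)/|p₁ × p₂|.
Here n̂_z ≈ -0.629; the vertex latitude is φ_max = arccos|n̂_z| ≈ 51.0°.
Check via Clairaut: cos φ_max = |cos φ₁| · sin C = cos(35.7°)·sin(50.8°) ≈ 0.629, again giving ≈ 51.0°.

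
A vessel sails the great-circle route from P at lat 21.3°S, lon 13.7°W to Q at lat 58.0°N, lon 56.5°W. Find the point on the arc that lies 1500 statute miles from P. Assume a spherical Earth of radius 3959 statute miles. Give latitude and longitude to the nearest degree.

Convert each endpoint to a unit vector on the sphere (x = cos φ cos λ, y = cos φ sin λ, z = sin φ).
The central angle between the endpoints is δ = arccos(p₁·p₂) ≈ 1.517 rad (86.9°). The total great-circle distance is δ·R ≈ 1.517 × 3959 ≈ 6004 mi, so the target fraction is f = 1500/6004 ≈ 0.250.
Interpolate at f ≈ 0.250 with slerp weights a = sin((1−f)δ)/sin δ ≈ 0.909, b = sin(fδ)/sin δ ≈ 0.370.
p = a·p₁ + b·p₂ ≈ (0.931, -0.364, -0.016); φ = arcsin(p_z) ≈ -0.92°, λ = atan2(p_y, p_x) ≈ -21.37°.

≈ lat 1°S, lon 21°W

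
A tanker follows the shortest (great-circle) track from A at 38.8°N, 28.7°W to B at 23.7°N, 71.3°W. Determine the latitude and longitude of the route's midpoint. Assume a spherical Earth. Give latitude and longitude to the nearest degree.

Convert each endpoint to a unit vector on the sphere (x = cos φ cos λ, y = cos φ sin λ, z = sin φ).
The central angle between the endpoints is δ = arccos(p₁·p₂) ≈ 0.681 rad (39.0°).
Interpolate at f = 1/2 with slerp weights a = sin((1−f)δ)/sin δ ≈ 0.530, b = sin(fδ)/sin δ ≈ 0.530.
p = a·p₁ + b·p₂ ≈ (0.518, -0.659, 0.546); φ = arcsin(p_z) ≈ 33.06°, λ = atan2(p_y, p_x) ≈ -51.80°.

≈ 33°N, 52°W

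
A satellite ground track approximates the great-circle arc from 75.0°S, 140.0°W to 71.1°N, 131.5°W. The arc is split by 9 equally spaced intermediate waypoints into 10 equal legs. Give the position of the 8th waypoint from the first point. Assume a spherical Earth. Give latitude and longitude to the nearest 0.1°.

≈ 41.9°N, 134.1°W

Convert each endpoint to a unit vector on the sphere (x = cos φ cos λ, y = cos φ sin λ, z = sin φ).
The central angle between the endpoints is δ = arccos(p₁·p₂) ≈ 2.552 rad (146.2°).
Interpolate at f = 8/10 with slerp weights a = sin((1−f)δ)/sin δ ≈ 0.878, b = sin(fδ)/sin δ ≈ 1.602.
p = a·p₁ + b·p₂ ≈ (-0.518, -0.535, 0.668); φ = arcsin(p_z) ≈ 41.89°, λ = atan2(p_y, p_x) ≈ -134.09°.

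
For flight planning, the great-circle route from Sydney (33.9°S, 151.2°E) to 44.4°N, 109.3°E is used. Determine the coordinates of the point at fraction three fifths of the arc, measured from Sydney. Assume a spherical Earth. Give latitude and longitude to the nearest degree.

≈ 14°N, 128°E

The haversine formula gives a central angle δ ≈ 1.520 rad (87.1°) between the endpoints.
Interpolate at f = 3/5 with slerp weights a = sin((1−f)δ)/sin δ ≈ 0.572, b = sin(fδ)/sin δ ≈ 0.792.
p = a·p₁ + b·p₂ ≈ (-0.603, 0.762, 0.235); φ = arcsin(p_z) ≈ 13.59°, λ = atan2(p_y, p_x) ≈ 128.33°.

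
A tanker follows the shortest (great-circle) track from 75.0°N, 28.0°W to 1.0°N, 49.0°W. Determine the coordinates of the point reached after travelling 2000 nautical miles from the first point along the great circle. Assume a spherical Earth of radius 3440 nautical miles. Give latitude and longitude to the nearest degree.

The haversine formula gives a central angle δ ≈ 1.309 rad (75.0°) between the endpoints. The total great-circle distance is δ·R ≈ 1.309 × 3440 ≈ 4504 nmi, so the target fraction is f = 2000/4504 ≈ 0.444.
Interpolate at f ≈ 0.444 with slerp weights a = sin((1−f)δ)/sin δ ≈ 0.689, b = sin(fδ)/sin δ ≈ 0.569.
p = a·p₁ + b·p₂ ≈ (0.530, -0.513, 0.675); φ = arcsin(p_z) ≈ 42.47°, λ = atan2(p_y, p_x) ≈ -44.03°.

≈ 42°N, 44°W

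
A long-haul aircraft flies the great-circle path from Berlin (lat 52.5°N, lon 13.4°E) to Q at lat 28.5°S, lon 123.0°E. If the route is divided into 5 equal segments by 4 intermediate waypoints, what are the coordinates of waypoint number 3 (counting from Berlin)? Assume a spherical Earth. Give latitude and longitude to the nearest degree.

≈ lat 10°N, lon 91°E

Write both endpoints as unit vectors p₁, p₂ with components (cos φ cos λ, cos φ sin λ, sin φ).
The central angle between the endpoints is δ = arccos(p₁·p₂) ≈ 2.163 rad (123.9°).
Interpolate at f = 3/5 with slerp weights a = sin((1−f)δ)/sin δ ≈ 0.917, b = sin(fδ)/sin δ ≈ 1.160.
p = a·p₁ + b·p₂ ≈ (-0.012, 0.985, 0.174); φ = arcsin(p_z) ≈ 10.02°, λ = atan2(p_y, p_x) ≈ 90.71°.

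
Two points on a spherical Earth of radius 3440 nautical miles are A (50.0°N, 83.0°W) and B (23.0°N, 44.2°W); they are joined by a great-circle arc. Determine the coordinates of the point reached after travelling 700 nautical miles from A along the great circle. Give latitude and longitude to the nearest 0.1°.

≈ (43.7°N, 68.6°W)

Write both endpoints as unit vectors p₁, p₂ with components (cos φ cos λ, cos φ sin λ, sin φ).
The central angle between the endpoints is δ = arccos(p₁·p₂) ≈ 0.707 rad (40.5°). The total great-circle distance is δ·R ≈ 0.707 × 3440 ≈ 2431 nmi, so the target fraction is f = 700/2431 ≈ 0.288.
Interpolate at f ≈ 0.288 with slerp weights a = sin((1−f)δ)/sin δ ≈ 0.743, b = sin(fδ)/sin δ ≈ 0.311.
p = a·p₁ + b·p₂ ≈ (0.264, -0.674, 0.691); φ = arcsin(p_z) ≈ 43.67°, λ = atan2(p_y, p_x) ≈ -68.63°.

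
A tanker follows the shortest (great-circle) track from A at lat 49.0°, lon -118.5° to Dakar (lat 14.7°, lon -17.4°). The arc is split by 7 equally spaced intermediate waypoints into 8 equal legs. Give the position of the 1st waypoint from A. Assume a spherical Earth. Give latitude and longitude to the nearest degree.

≈ lat 51°, lon -102°

Write both endpoints as unit vectors p₁, p₂ with components (cos φ cos λ, cos φ sin λ, sin φ).
The central angle between the endpoints is δ = arccos(p₁·p₂) ≈ 1.501 rad (86.0°).
Interpolate at f = 1/8 with slerp weights a = sin((1−f)δ)/sin δ ≈ 0.969, b = sin(fδ)/sin δ ≈ 0.187.
p = a·p₁ + b·p₂ ≈ (-0.131, -0.613, 0.779); φ = arcsin(p_z) ≈ 51.18°, λ = atan2(p_y, p_x) ≈ -102.05°.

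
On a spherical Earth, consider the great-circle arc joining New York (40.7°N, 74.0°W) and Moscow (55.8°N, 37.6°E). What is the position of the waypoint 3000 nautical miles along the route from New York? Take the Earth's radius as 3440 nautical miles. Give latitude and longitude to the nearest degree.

The haversine formula gives a central angle δ ≈ 1.178 rad (67.5°) between the endpoints. The total great-circle distance is δ·R ≈ 1.178 × 3440 ≈ 4053 nmi, so the target fraction is f = 3000/4053 ≈ 0.740.
Interpolate at f ≈ 0.740 with slerp weights a = sin((1−f)δ)/sin δ ≈ 0.326, b = sin(fδ)/sin δ ≈ 0.829.
p = a·p₁ + b·p₂ ≈ (0.437, 0.046, 0.898); φ = arcsin(p_z) ≈ 63.92°, λ = atan2(p_y, p_x) ≈ 6.06°.

≈ (64°N, 6°E)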